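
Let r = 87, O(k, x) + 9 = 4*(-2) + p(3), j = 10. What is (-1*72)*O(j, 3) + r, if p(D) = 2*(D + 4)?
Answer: 303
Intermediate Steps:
p(D) = 8 + 2*D (p(D) = 2*(4 + D) = 8 + 2*D)
O(k, x) = -3 (O(k, x) = -9 + (4*(-2) + (8 + 2*3)) = -9 + (-8 + (8 + 6)) = -9 + (-8 + 14) = -9 + 6 = -3)
(-1*72)*O(j, 3) + r = -1*72*(-3) + 87 = -72*(-3) + 87 = 216 + 87 = 303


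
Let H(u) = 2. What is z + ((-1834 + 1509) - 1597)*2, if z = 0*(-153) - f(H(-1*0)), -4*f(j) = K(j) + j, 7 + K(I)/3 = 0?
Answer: -15395/4 ≈ -3848.8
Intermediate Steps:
K(I) = -21 (K(I) = -21 + 3*0 = -21 + 0 = -21)
f(j) = 21/4 - j/4 (f(j) = -(-21 + j)/4 = 21/4 - j/4)
z = -19/4 (z = 0*(-153) - (21/4 - 1/4*2) = 0 - (21/4 - 1/2) = 0 - 1*19/4 = 0 - 19/4 = -19/4 ≈ -4.7500)
z + ((-1834 + 1509) - 1597)*2 = -19/4 + ((-1834 + 1509) - 1597)*2 = -19/4 + (-325 - 1597)*2 = -19/4 - 1922*2 = -19/4 - 3844 = -15395/4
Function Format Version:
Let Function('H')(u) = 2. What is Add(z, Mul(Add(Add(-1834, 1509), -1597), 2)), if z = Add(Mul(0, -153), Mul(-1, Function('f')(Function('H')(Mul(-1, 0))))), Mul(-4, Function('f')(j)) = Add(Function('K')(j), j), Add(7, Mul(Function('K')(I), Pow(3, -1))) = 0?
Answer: Rational(-15395, 4) ≈ -3848.8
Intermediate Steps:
Function('K')(I) = -21 (Function('K')(I) = Add(-21, Mul(3, 0)) = Add(-21, 0) = -21)
Function('f')(j) = Add(Rational(21, 4), Mul(Rational(-1, 4), j)) (Function('f')(j) = Mul(Rational(-1, 4), Add(-21, j)) = Add(Rational(21, 4), Mul(Rational(-1, 4), j)))
z = Rational(-19, 4) (z = Add(Mul(0, -153), Mul(-1, Add(Rational(21, 4), Mul(Rational(-1, 4), 2)))) = Add(0, Mul(-1, Add(Rational(21, 4), Rational(-1, 2)))) = Add(0, Mul(-1, Rational(19, 4))) = Add(0, Rational(-19, 4)) = Rational(-19, 4) ≈ -4.7500)
Add(z, Mul(Add(Add(-1834, 1509), -1597), 2)) = Add(Rational(-19, 4), Mul(Add(Add(-1834, 1509), -1597), 2)) = Add(Rational(-19, 4), Mul(Add(-325, -1597), 2)) = Add(Rational(-19, 4), Mul(-1922, 2)) = Add(Rational(-19, 4), -3844) = Rational(-15395, 4)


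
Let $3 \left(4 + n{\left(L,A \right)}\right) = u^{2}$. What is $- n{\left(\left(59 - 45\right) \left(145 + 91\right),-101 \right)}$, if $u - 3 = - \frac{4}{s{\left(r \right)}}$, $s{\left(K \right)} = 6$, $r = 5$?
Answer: $\frac{59}{27} \approx 2.1852$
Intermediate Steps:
$u = \frac{7}{3}$ ($u = 3 - \frac{4}{6} = 3 - \frac{2}{3} = \frac{7}{3} \approx 2.3333$)
$n{\left(L,A \right)} = - \frac{59}{27}$ ($n{\left(L,A \right)} = -4 + \frac{\left(\frac{7}{3}\right)^{2}}{3} = -4 + \frac{1}{3} \cdot \frac{49}{9} = -4 + \frac{49}{27} = - \frac{59}{27}$)
$- n{\left(\left(59 - 45\right) \left(145 + 91\right),-101 \right)} = \left(-1\right) \left(- \frac{59}{27}\right) = \frac{59}{27}$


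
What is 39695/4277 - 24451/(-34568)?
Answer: 1476753687/147847336 ≈ 9.9884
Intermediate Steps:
39695/4277 - 24451/(-34568) = 39695*(1/4277) - 24451*(-1/34568) = 39695/4277 + 24451/34568 = 1476753687/147847336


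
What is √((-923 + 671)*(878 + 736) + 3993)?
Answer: I*√402735 ≈ 634.61*I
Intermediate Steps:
√((-923 + 671)*(878 + 736) + 3993) = √(-252*1614 + 3993) = √(-406728 + 3993) = √(-402735) = I*√402735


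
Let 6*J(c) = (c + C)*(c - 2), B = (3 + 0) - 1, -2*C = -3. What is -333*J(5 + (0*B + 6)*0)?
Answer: -4329/4 ≈ -1082.3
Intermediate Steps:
C = 3/2 (C = -½*(-3) = 3/2 ≈ 1.5000)
B = 2 (B = 3 - 1 = 2)
J(c) = (-2 + c)*(3/2 + c)/6 (J(c) = ((c + 3/2)*(c - 2))/6 = ((3/2 + c)*(-2 + c))/6 = ((-2 + c)*(3/2 + c))/6 = (-2 + c)*(3/2 + c)/6)
-333*J(5 + (0*B + 6)*0) = -333*(-½ - (5 + (0*2 + 6)*0)/12 + (5 + (0*2 + 6)*0)²/6) = -333*(-½ - (5 + (0 + 6)*0)/12 + (5 + (0 + 6)*0)²/6) = -333*(-½ - (5 + 6*0)/12 + (5 + 6*0)²/6) = -333*(-½ - (5 + 0)/12 + (5 + 0)²/6) = -333*(-½ - 1/12*5 + (⅙)*5²) = -333*(-½ - 5/12 + (⅙)*25) = -333*(-½ - 5/12 + 25/6) = -333*13/4 = -4329/4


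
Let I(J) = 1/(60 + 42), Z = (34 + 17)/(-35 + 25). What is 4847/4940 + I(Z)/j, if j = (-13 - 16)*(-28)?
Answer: 100363217/102287640 ≈ 0.98119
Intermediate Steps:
Z = -51/10 (Z = 51/(-10) = 51*(-⅒) = -51/10 ≈ -5.1000)
I(J) = 1/102
j = 812 (j = -29*(-28) = 812)
4847/4940 + I(Z)/j = 4847/4940 + (1/102)/812 = 4847*(1/4940) + (1/102)*(1/812) = 4847/4940 + 1/82824 = 100363217/102287640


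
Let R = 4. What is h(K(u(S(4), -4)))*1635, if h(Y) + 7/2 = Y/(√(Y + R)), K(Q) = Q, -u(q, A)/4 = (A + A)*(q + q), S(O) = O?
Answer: -11445/2 + 41856*√65/13 ≈ 20236.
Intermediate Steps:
u(q, A) = -16*A*q (u(q, A) = -4*(A + A)*(q + q) = -4*2*A*2*q = -16*A*q)
h(Y) = -7/2 + Y/√(4 + Y) (h(Y) = -7/2 + Y/(√(Y + 4)) = -7/2 + Y/(√(4 + Y)) = -7/2 + Y/√(4 + Y))
h(K(u(S(4), -4)))*1635 = (-7/2 + (-16*(-4)*4)/√(4 - 16*(-4)*4))*1635 = (-7/2 + 256/√(4 + 256))*1635 = (-7/2 + 256/√260)*1635 = (-7/2 + 256*(√65/130))*1635 = (-7/2 + 128*√65/65)*1635 = -11445/2 + 41856*√65/13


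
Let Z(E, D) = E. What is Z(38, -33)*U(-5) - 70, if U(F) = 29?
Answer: 1032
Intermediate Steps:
Z(38, -33)*U(-5) - 70 = 38*29 - 70 = 1102 - 70 = 1032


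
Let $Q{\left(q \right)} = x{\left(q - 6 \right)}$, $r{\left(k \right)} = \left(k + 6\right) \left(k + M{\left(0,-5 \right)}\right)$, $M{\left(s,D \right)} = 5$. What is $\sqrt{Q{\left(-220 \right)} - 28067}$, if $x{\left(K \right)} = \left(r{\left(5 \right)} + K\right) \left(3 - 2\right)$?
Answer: $i \sqrt{28183} \approx 167.88 i$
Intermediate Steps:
$r{\left(k \right)} = \left(5 + k\right) \left(6 + k\right)$ ($r{\left(k \right)} = \left(k + 6\right) \left(k + 5\right) = \left(6 + k\right) \left(5 + k\right) = \left(5 + k\right) \left(6 + k\right)$)
$x{\left(K \right)} = 110 + K$ ($x{\left(K \right)} = \left(\left(30 + 5^{2} + 11 \cdot 5\right) + K\right) \left(3 - 2\right) = \left(\left(30 + 25 + 55\right) + K\right) 1 = \left(110 + K\right) 1 = 110 + K$)
$Q{\left(q \right)} = 104 + q$ ($Q{\left(q \right)} = 110 + \left(q - 6\right) = 110 + \left(-6 + q\right) = 104 + q$)
$\sqrt{Q{\left(-220 \right)} - 28067} = \sqrt{\left(104 - 220\right) - 28067} = \sqrt{-116 - 28067} = \sqrt{-28183} = i \sqrt{28183}$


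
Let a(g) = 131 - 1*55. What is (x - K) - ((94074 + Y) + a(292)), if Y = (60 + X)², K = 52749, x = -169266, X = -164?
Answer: -326981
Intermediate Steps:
a(g) = 76 (a(g) = 131 - 55 = 76)
Y = 10816 (Y = (60 - 164)² = (-104)² = 10816)
(x - K) - ((94074 + Y) + a(292)) = (-169266 - 1*52749) - ((94074 + 10816) + 76) = (-169266 - 52749) - (104890 + 76) = -222015 - 1*104966 = -222015 - 104966 = -326981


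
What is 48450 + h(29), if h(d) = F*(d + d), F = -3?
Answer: 48276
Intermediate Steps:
h(d) = -6*d (h(d) = -3*(d + d) = -6*d)
48450 + h(29) = 48450 - 6*29 = 48450 - 174 = 48276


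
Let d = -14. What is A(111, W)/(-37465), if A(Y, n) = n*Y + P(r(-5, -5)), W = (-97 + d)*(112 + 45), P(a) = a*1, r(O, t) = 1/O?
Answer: 9671986/187325 ≈ 51.632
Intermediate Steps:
P(a) = a
W = -17427 (W = (-97 - 14)*(112 + 45) = -111*157 = -17427)
A(Y, n) = -⅕ + Y*n (A(Y, n) = n*Y + 1/(-5) = Y*n - ⅕ = -⅕ + Y*n)
A(111, W)/(-37465) = (-⅕ + 111*(-17427))/(-37465) = (-⅕ - 1934397)*(-1/37465) = -9671986/5*(-1/37465) = 9671986/187325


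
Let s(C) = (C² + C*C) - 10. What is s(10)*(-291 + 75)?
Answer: -41040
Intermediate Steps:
s(C) = -10 + 2*C² (s(C) = (C² + C²) - 10 = 2*C² - 10 = -10 + 2*C²)
s(10)*(-291 + 75) = (-10 + 2*10²)*(-291 + 75) = (-10 + 2*100)*(-216) = (-10 + 200)*(-216) = 190*(-216) = -41040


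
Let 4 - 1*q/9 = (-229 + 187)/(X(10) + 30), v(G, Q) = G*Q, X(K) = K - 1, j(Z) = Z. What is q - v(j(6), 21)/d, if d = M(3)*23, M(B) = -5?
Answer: 69948/1495 ≈ 46.788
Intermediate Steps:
X(K) = -1 + K
d = -115 (d = -5*23 = -115)
q = 594/13 (q = 36 - 9*(-229 + 187)/((-1 + 10) + 30) = 36 - (-378)/(9 + 30) = 36 - (-378)/39 = 36 - 9*(-14/13) = 36 + 126/13 = 594/13 ≈ 45.692)
q - v(j(6), 21)/d = 594/13 - 6*21/(-115) = 594/13 - 126*(-1)/115 = 594/13 - 1*(-126/115) = 594/13 + 126/115 = 69948/1495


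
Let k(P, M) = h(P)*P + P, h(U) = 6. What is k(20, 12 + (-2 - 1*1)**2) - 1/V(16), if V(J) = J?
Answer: 2239/16 ≈ 139.94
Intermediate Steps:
k(P, M) = 7*P (k(P, M) = 6*P + P = 7*P)
k(20, 12 + (-2 - 1*1)**2) - 1/V(16) = 7*20 - 1/16 = 140 - 1*1/16 = 140 - 1/16 = 2239/16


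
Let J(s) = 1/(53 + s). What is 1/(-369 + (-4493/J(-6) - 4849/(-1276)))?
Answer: -1276/269920191 ≈ -4.7273e-6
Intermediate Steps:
1/(-369 + (-4493/J(-6) - 4849/(-1276))) = 1/(-369 + (-4493/(1/(53 - 6)) - 4849/(-1276))) = 1/(-369 + (-4493/(1/47) - 4849*(-1/1276))) = 1/(-369 + (-4493/1/47 + 4849/1276)) = 1/(-369 + (-4493*47 + 4849/1276)) = 1/(-369 + (-211171 + 4849/1276)) = 1/(-369 - 269449347/1276) = 1/(-269920191/1276) = -1276/269920191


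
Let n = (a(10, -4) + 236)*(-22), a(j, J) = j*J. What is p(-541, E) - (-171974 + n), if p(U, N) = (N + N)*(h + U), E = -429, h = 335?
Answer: 353034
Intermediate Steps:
a(j, J) = J*j
p(U, N) = 2*N*(335 + U) (p(U, N) = (N + N)*(335 + U) = (2*N)*(335 + U) = 2*N*(335 + U))
n = -4312 (n = (-4*10 + 236)*(-22) = (-40 + 236)*(-22) = 196*(-22) = -4312)
p(-541, E) - (-171974 + n) = 2*(-429)*(335 - 541) - (-171974 - 4312) = 2*(-429)*(-206) - 1*(-176286) = 176748 + 176286 = 353034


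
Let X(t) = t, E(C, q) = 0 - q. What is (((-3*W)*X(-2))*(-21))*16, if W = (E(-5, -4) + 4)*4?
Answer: -64512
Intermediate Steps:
E(C, q) = -q
W = 32 (W = (-1*(-4) + 4)*4 = (4 + 4)*4 = 8*4 = 32)
(((-3*W)*X(-2))*(-21))*16 = ((-3*32*(-2))*(-21))*16 = (-96*(-2)*(-21))*16 = (192*(-21))*16 = -4032*16 = -64512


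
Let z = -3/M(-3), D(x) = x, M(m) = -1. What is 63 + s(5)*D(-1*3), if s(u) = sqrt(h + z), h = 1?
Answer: 57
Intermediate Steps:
z = 3 (z = -3/(-1) = -3*(-1) = 3)
s(u) = 2 (s(u) = sqrt(1 + 3) = sqrt(4) = 2)
63 + s(5)*D(-1*3) = 63 + 2*(-1*3) = 63 + 2*(-3) = 63 - 6 = 57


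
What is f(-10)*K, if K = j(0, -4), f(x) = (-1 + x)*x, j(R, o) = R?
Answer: 0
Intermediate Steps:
f(x) = x*(-1 + x)
K = 0
f(-10)*K = -10*(-1 - 10)*0 = -10*(-11)*0 = 110*0 = 0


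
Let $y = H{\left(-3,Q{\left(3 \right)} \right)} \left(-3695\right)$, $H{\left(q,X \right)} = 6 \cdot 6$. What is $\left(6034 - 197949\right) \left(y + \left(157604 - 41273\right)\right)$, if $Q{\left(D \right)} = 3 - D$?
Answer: $3202869435$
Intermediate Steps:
$H{\left(q,X \right)} = 36$
$y = -133020$ ($y = 36 \left(-3695\right) = -133020$)
$\left(6034 - 197949\right) \left(y + \left(157604 - 41273\right)\right) = \left(6034 - 197949\right) \left(-133020 + \left(157604 - 41273\right)\right) = - 191915 \left(-133020 + \left(157604 - 41273\right)\right) = - 191915 \left(-133020 + 116331\right) = \left(-191915\right) \left(-16689\right) = 3202869435$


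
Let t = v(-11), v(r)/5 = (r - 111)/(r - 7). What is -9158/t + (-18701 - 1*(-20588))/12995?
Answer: -214099671/792695 ≈ -270.09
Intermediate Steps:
v(r) = 5*(-111 + r)/(-7 + r) (v(r) = 5*((r - 111)/(r - 7)) = 5*((-111 + r)/(-7 + r)) = 5*(-111 + r)/(-7 + r))
t = 305/9 (t = 5*(-111 - 11)/(-7 - 11) = 5*(-122)/(-18) = 5*(-1/18)*(-122) = 305/9 ≈ 33.889)
-9158/t + (-18701 - 1*(-20588))/12995 = -9158/305/9 + (-18701 - 1*(-20588))/12995 = -9158*9/305 + (-18701 + 20588)*(1/12995) = -82422/305 + 1887*(1/12995) = -82422/305 + 1887/12995 = -214099671/792695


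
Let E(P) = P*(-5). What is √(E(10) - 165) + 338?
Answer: 338 + I*√215 ≈ 338.0 + 14.663*I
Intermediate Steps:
E(P) = -5*P
√(E(10) - 165) + 338 = √(-5*10 - 165) + 338 = √(-50 - 165) + 338 = √(-215) + 338 = I*√215 + 338 = 338 + I*√215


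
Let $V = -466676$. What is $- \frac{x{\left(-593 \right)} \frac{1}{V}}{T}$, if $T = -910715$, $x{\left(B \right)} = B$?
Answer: $\frac{593}{425008833340} \approx 1.3953 \cdot 10^{-9}$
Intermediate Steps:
$- \frac{x{\left(-593 \right)} \frac{1}{V}}{T} = - \frac{\left(-593\right) \frac{1}{-466676}}{-910715} = - \frac{\left(-593\right) \left(- \frac{1}{466676}\right) \left(-1\right)}{910715} = - \frac{593 \left(-1\right)}{466676 \cdot 910715} = \left(-1\right) \left(- \frac{593}{425008833340}\right) = \frac{593}{425008833340}$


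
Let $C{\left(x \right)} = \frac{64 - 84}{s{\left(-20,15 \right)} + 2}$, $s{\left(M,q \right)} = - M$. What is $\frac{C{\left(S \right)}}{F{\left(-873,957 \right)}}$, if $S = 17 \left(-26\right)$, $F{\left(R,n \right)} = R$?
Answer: $\frac{10}{9603} \approx 0.0010413$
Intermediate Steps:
$S = -442$
$C{\left(x \right)} = - \frac{10}{11}$ ($C{\left(x \right)} = \frac{64 - 84}{\left(-1\right) \left(-20\right) + 2} = - \frac{20}{20 + 2} = - \frac{20}{22} = \left(-20\right) \frac{1}{22} = - \frac{10}{11}$)
$\frac{C{\left(S \right)}}{F{\left(-873,957 \right)}} = - \frac{10}{11 \left(-873\right)} = \left(- \frac{10}{11}\right) \left(- \frac{1}{873}\right) = \frac{10}{9603}$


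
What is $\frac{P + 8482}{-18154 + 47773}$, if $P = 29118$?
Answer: $\frac{37600}{29619} \approx 1.2695$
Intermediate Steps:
$\frac{P + 8482}{-18154 + 47773} = \frac{29118 + 8482}{-18154 + 47773} = \frac{37600}{29619}$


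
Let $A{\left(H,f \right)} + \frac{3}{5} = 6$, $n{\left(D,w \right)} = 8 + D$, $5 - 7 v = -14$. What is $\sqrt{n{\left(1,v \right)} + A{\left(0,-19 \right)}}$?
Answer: $\frac{6 \sqrt{10}}{5} \approx 3.7947$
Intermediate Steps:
$v = \frac{19}{7}$ ($v = \frac{5}{7} - -2 = \frac{5}{7} + 2 = \frac{19}{7} \approx 2.7143$)
$A{\left(H,f \right)} = \frac{27}{5}$ ($A{\left(H,f \right)} = - \frac{3}{5} + 6 = \frac{27}{5}$)
$\sqrt{n{\left(1,v \right)} + A{\left(0,-19 \right)}} = \sqrt{\left(8 + 1\right) + \frac{27}{5}} = \sqrt{9 + \frac{27}{5}} = \sqrt{\frac{72}{5}} = \frac{6 \sqrt{10}}{5}$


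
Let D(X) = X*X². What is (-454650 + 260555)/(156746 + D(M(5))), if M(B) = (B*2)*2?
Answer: -194095/164746 ≈ -1.1781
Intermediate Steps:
M(B) = 4*B (M(B) = (2*B)*2 = 4*B)
D(X) = X³
(-454650 + 260555)/(156746 + D(M(5))) = (-454650 + 260555)/(156746 + (4*5)³) = -194095/(156746 + 20³) = -194095/(156746 + 8000) = -194095/164746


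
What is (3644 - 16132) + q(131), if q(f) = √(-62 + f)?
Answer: -12488 + √69 ≈ -12480.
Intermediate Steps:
(3644 - 16132) + q(131) = (3644 - 16132) + √(-62 + 131) = -12488 + √69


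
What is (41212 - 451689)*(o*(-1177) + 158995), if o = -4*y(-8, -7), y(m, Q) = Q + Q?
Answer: -38208430591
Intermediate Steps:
y(m, Q) = 2*Q
o = 56 (o = -8*(-7) = -4*(-14) = 56)
(41212 - 451689)*(o*(-1177) + 158995) = (41212 - 451689)*(56*(-1177) + 158995) = -410477*(-65912 + 158995) = -410477*93083 = -38208430591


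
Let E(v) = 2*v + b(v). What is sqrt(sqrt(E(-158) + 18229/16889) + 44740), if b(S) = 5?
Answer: sqrt(12761562481540 + 84445*I*sqrt(3536049930))/16889 ≈ 211.52 + 0.041615*I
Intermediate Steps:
E(v) = 5 + 2*v (E(v) = 2*v + 5 = 5 + 2*v)
sqrt(sqrt(E(-158) + 18229/16889) + 44740) = sqrt(sqrt((5 + 2*(-158)) + 18229/16889) + 44740) = sqrt(sqrt((5 - 316) + 18229*(1/16889)) + 44740) = sqrt(sqrt(-311 + 18229/16889) + 44740) = sqrt(sqrt(-5234250/16889) + 44740) = sqrt(5*I*sqrt(3536049930)/16889 + 44740) = sqrt(44740 + 5*I*sqrt(3536049930)/16889)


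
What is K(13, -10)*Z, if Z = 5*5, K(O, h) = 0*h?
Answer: 0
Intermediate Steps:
K(O, h) = 0
Z = 25
K(13, -10)*Z = 0*25 = 0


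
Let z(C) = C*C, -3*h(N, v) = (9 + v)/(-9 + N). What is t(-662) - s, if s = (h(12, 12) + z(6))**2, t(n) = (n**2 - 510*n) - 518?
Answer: 6967913/9 ≈ 7.7421e+5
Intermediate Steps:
h(N, v) = -(9 + v)/(3*(-9 + N))
t(n) = -518 + n**2 - 510*n
z(C) = C**2
s = 10201/9 (s = ((-9 - 1*12)/(3*(-9 + 12)) + 6**2)**2 = ((1/3)*(-9 - 12)/3 + 36)**2 = ((1/3)*(1/3)*(-21) + 36)**2 = (-7/3 + 36)**2 = (101/3)**2 = 10201/9 ≈ 1133.4)
t(-662) - s = (-518 + (-662)**2 - 510*(-662)) - 1*10201/9 = (-518 + 438244 + 337620) - 10201/9 = 775346 - 10201/9 = 6967913/9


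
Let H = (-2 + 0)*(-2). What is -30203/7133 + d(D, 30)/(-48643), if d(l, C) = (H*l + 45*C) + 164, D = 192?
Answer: -212206005/49567217 ≈ -4.2812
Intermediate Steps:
H = 4 (H = -2*(-2) = 4)
d(l, C) = 164 + 4*l + 45*C (d(l, C) = (4*l + 45*C) + 164 = 164 + 4*l + 45*C)
-30203/7133 + d(D, 30)/(-48643) = -30203/7133 + (164 + 4*192 + 45*30)/(-48643) = -30203*1/7133 + (164 + 768 + 1350)*(-1/48643) = -30203/7133 + 2282*(-1/48643) = -30203/7133 - 326/6949 = -212206005/49567217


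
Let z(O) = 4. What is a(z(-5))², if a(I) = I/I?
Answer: 1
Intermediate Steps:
a(I) = 1
a(z(-5))² = 1² = 1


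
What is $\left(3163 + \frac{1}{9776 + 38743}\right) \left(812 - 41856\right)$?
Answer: $- \frac{6298842004312}{48519} \approx -1.2982 \cdot 10^{8}$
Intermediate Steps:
$\left(3163 + \frac{1}{9776 + 38743}\right) \left(812 - 41856\right) = \left(3163 + \frac{1}{48519}\right) \left(-41044\right) = \frac{153465598}{48519} \left(-41044\right) = - \frac{6298842004312}{48519}$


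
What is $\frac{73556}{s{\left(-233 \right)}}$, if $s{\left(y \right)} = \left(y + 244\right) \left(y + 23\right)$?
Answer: $- \frac{5254}{165} \approx -31.842$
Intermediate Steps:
$s{\left(y \right)} = \left(23 + y\right) \left(244 + y\right)$ ($s{\left(y \right)} = \left(244 + y\right) \left(23 + y\right) = \left(23 + y\right) \left(244 + y\right)$)
$\frac{73556}{s{\left(-233 \right)}} = \frac{73556}{5612 + \left(-233\right)^{2} + 267 \left(-233\right)} = \frac{73556}{5612 + 54289 - 62211} = \frac{73556}{-2310} = 73556 \left(- \frac{1}{2310}\right) = - \frac{5254}{165}$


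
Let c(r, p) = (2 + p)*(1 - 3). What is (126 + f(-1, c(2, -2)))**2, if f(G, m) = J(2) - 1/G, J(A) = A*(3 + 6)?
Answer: 21025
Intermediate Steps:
J(A) = 9*A (J(A) = A*9 = 9*A)
c(r, p) = -4 - 2*p (c(r, p) = (2 + p)*(-2) = -4 - 2*p)
f(G, m) = 18 - 1/G (f(G, m) = 9*2 - 1/G = 18 - 1/G)
(126 + f(-1, c(2, -2)))**2 = (126 + (18 - 1/(-1)))**2 = (126 + (18 - 1*(-1)))**2 = (126 + (18 + 1))**2 = (126 + 19)**2 = 145**2 = 21025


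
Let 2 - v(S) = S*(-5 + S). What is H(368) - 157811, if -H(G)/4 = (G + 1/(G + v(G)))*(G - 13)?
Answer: -45317470487/66607 ≈ -6.8037e+5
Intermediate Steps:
v(S) = 2 - S*(-5 + S)
H(G) = -4*(-13 + G)*(G + 1/(2 - G**2 + 6*G)) (H(G) = -4*(G + 1/(G + (2 - G**2 + 5*G)))*(G - 13) = -4*(G + 1/(2 - G**2 + 6*G))*(-13 + G) = -4*(-13 + G)*(G + 1/(2 - G**2 + 6*G)))
H(368) - 157811 = 4*(-13 - 1*368**4 - 76*368**2 - 25*368 + 19*368**3)/(-2 + 368**2 - 6*368) - 157811 = 4*(-13 - 1*18339659776 - 76*135424 - 9200 + 19*49836032)/(-2 + 135424 - 2208) - 157811 = 4*(-13 - 18339659776 - 10292224 - 9200 + 946884608)/133214 - 157811 = 4*(1/133214)*(-17403076605) - 157811 = -34806153210/66607 - 157811 = -45317470487/66607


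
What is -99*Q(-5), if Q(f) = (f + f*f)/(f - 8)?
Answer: 1980/13 ≈ 152.31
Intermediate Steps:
Q(f) = (f + f**2)/(-8 + f)
-99*Q(-5) = -(-495)*(1 - 5)/(-8 - 5) = -(-495)*(-4)/(-13) = -(-495)*(-1)*(-4)/13 = -99*(-20/13) = 1980/13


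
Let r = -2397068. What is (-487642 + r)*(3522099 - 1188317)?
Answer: -6732284273220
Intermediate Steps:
(-487642 + r)*(3522099 - 1188317) = (-487642 - 2397068)*(3522099 - 1188317) = -2884710*2333782 = -6732284273220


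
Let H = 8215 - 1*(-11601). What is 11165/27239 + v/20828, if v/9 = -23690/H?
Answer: 2301148281365/5621144201936 ≈ 0.40937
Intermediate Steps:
H = 19816 (H = 8215 + 11601 = 19816)
v = -106605/9908 (v = 9*(-23690/19816) = 9*(-23690*1/19816) = 9*(-11845/9908) = -106605/9908 ≈ -10.759)
11165/27239 + v/20828 = 11165/27239 - 106605/9908/20828 = 11165*(1/27239) - 106605/9908*1/20828 = 11165/27239 - 106605/206363824 = 2301148281365/5621144201936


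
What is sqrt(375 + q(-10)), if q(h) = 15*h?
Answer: 15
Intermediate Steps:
sqrt(375 + q(-10)) = sqrt(375 + 15*(-10)) = sqrt(375 - 150) = sqrt(225) = 15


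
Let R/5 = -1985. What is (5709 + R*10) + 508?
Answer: -93033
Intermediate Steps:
R = -9925 (R = 5*(-1985) = -9925)
(5709 + R*10) + 508 = (5709 - 9925*10) + 508 = (5709 - 99250) + 508 = -93541 + 508 = -93033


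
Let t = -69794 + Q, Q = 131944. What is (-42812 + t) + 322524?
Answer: 341862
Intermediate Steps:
t = 62150 (t = -69794 + 131944 = 62150)
(-42812 + t) + 322524 = (-42812 + 62150) + 322524 = 19338 + 322524 = 341862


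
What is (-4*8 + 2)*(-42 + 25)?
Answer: 510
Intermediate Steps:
(-4*8 + 2)*(-42 + 25) = (-32 + 2)*(-17) = -30*(-17) = 510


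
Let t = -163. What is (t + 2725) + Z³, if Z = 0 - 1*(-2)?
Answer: 2570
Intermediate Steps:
Z = 2 (Z = 0 + 2 = 2)
(t + 2725) + Z³ = (-163 + 2725) + 2³ = 2562 + 8 = 2570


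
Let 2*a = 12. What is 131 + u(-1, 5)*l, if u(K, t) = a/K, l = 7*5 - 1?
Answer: -73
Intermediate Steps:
a = 6 (a = (1/2)*12 = 6)
l = 34 (l = 35 - 1 = 34)
u(K, t) = 6/K
131 + u(-1, 5)*l = 131 + (6/(-1))*34 = 131 + (6*(-1))*34 = 131 - 6*34 = 131 - 204 = -73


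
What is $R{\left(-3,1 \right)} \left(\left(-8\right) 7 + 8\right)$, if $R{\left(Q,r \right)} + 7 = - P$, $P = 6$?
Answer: $624$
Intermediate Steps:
$R{\left(Q,r \right)} = -13$ ($R{\left(Q,r \right)} = -7 - 6 = -13$)
$R{\left(-3,1 \right)} \left(\left(-8\right) 7 + 8\right) = - 13 \left(\left(-8\right) 7 + 8\right) = - 13 \left(-56 + 8\right) = \left(-13\right) \left(-48\right) = 624$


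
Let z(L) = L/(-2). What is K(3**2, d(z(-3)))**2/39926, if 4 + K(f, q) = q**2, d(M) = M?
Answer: 49/638816 ≈ 7.6704e-5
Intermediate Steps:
z(L) = -L/2 (z(L) = L*(-1/2) = -L/2)
K(f, q) = -4 + q**2
K(3**2, d(z(-3)))**2/39926 = (-4 + (-1/2*(-3))**2)**2/39926 = (-4 + (3/2)**2)**2*(1/39926) = (-4 + 9/4)**2*(1/39926) = (-7/4)**2*(1/39926) = (49/16)*(1/39926) = 49/638816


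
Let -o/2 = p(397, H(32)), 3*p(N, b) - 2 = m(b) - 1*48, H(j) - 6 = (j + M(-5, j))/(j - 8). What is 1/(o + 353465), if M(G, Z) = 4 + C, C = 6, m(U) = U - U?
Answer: 3/1060487 ≈ 2.8289e-6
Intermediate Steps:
m(U) = 0
M(G, Z) = 10 (M(G, Z) = 4 + 6 = 10)
H(j) = 6 + (10 + j)/(-8 + j) (H(j) = 6 + (j + 10)/(j - 8) = 6 + (10 + j)/(-8 + j))
p(N, b) = -46/3 (p(N, b) = ⅔ + (0 - 1*48)/3 = ⅔ + (0 - 48)/3 = ⅔ + (⅓)*(-48) = ⅔ - 16 = -46/3)
o = 92/3 (o = -2*(-46/3) = 92/3 ≈ 30.667)
1/(o + 353465) = 1/(92/3 + 353465) = 1/(1060487/3) = 3/1060487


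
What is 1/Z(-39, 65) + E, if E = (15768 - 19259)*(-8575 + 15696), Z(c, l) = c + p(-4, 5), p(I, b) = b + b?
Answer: -720922920/29 ≈ -2.4859e+7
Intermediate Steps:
p(I, b) = 2*b
Z(c, l) = 10 + c (Z(c, l) = c + 2*5 = c + 10 = 10 + c)
E = -24859411 (E = -3491*7121 = -24859411)
1/Z(-39, 65) + E = 1/(10 - 39) - 24859411 = 1/(-29) - 24859411 = -1/29 - 24859411 = -720922920/29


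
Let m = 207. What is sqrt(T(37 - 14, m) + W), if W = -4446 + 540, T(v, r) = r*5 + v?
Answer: 4*I*sqrt(178) ≈ 53.367*I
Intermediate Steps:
T(v, r) = v + 5*r (T(v, r) = 5*r + v = v + 5*r)
W = -3906
sqrt(T(37 - 14, m) + W) = sqrt(((37 - 14) + 5*207) - 3906) = sqrt((23 + 1035) - 3906) = sqrt(1058 - 3906) = sqrt(-2848) = 4*I*sqrt(178)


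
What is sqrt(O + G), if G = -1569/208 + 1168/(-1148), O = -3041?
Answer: 5*I*sqrt(27168630853)/14924 ≈ 55.223*I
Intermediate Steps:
G = -511039/59696 (G = -1569*1/208 + 1168*(-1/1148) = -1569/208 - 292/287 = -511039/59696 ≈ -8.5607)
sqrt(O + G) = sqrt(-3041 - 511039/59696) = sqrt(-182046575/59696) = 5*I*sqrt(27168630853)/14924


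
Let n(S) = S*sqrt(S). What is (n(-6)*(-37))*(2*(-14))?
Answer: -6216*I*sqrt(6) ≈ -15226.0*I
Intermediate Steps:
n(S) = S**(3/2)
(n(-6)*(-37))*(2*(-14)) = ((-6)**(3/2)*(-37))*(2*(-14)) = (-6*I*sqrt(6)*(-37))*(-28) = (222*I*sqrt(6))*(-28) = -6216*I*sqrt(6)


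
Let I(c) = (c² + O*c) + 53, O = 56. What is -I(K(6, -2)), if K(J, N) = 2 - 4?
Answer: 55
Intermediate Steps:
K(J, N) = -2
I(c) = 53 + c² + 56*c (I(c) = (c² + 56*c) + 53 = 53 + c² + 56*c)
-I(K(6, -2)) = -(53 + (-2)² + 56*(-2)) = -(53 + 4 - 112) = -1*(-55) = 55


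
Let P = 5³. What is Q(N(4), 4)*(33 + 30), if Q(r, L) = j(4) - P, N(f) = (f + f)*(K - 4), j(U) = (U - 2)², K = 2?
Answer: -7623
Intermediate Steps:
j(U) = (-2 + U)²
N(f) = -4*f (N(f) = (f + f)*(2 - 4) = (2*f)*(-2) = -4*f)
P = 125
Q(r, L) = -121 (Q(r, L) = (-2 + 4)² - 1*125 = 2² - 125 = 4 - 125 = -121)
Q(N(4), 4)*(33 + 30) = -121*(33 + 30) = -121*63 = -7623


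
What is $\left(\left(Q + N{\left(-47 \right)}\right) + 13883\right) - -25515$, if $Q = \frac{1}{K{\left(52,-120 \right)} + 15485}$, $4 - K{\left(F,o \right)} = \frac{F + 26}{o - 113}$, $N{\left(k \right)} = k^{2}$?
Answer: $\frac{150160287338}{3609015} \approx 41607.0$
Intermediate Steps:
$K{\left(F,o \right)} = 4 - \frac{26 + F}{-113 + o}$ ($K{\left(F,o \right)} = 4 - \frac{F + 26}{o - 113} = 4 - \frac{26 + F}{-113 + o}$)
$Q = \frac{233}{3609015}$ ($Q = \frac{1}{\frac{-478 - 52 + 4 \left(-120\right)}{-113 - 120} + 15485} = \frac{1}{\frac{-478 - 52 - 480}{-233} + 15485} = \frac{1}{\left(- \frac{1}{233}\right) \left(-1010\right) + 15485} = \frac{1}{\frac{1010}{233} + 15485} = \frac{1}{\frac{3609015}{233}} = \frac{233}{3609015} \approx 6.4561 \cdot 10^{-5}$)
$\left(\left(Q + N{\left(-47 \right)}\right) + 13883\right) - -25515 = \left(\left(\frac{233}{3609015} + \left(-47\right)^{2}\right) + 13883\right) - -25515 = \left(\left(\frac{233}{3609015} + 2209\right) + 13883\right) + 25515 = \left(\frac{7972314368}{3609015} + 13883\right) + 25515 = \frac{58076269613}{3609015} + 25515 = \frac{150160287338}{3609015}$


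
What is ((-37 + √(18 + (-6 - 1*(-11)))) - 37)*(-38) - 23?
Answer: 2789 - 38*√23 ≈ 2606.8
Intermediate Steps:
((-37 + √(18 + (-6 - 1*(-11)))) - 37)*(-38) - 23 = ((-37 + √(18 + (-6 + 11))) - 37)*(-38) - 23 = ((-37 + √(18 + 5)) - 37)*(-38) - 23 = ((-37 + √23) - 37)*(-38) - 23 = (-74 + √23)*(-38) - 23 = (2812 - 38*√23) - 23 = 2789 - 38*√23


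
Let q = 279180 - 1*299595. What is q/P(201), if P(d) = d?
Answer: -6805/67 ≈ -101.57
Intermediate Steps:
q = -20415 (q = 279180 - 299595 = -20415)
q/P(201) = -20415/201 = -20415*1/201 = -6805/67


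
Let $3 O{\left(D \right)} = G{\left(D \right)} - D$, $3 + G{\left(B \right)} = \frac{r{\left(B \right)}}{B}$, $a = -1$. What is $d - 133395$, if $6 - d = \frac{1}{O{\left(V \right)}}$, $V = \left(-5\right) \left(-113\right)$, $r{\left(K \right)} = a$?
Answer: $- \frac{42807329574}{320921} \approx -1.3339 \cdot 10^{5}$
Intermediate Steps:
$r{\left(K \right)} = -1$
$V = 565$
$G{\left(B \right)} = -3 - \frac{1}{B}$
$O{\left(D \right)} = -1 - \frac{D}{3} - \frac{1}{3 D}$ ($O{\left(D \right)} = \frac{\left(-3 - \frac{1}{D}\right) - D}{3} = \frac{-3 - D - \frac{1}{D}}{3} = -1 - \frac{D}{3} - \frac{1}{3 D}$)
$d = \frac{1927221}{320921}$ ($d = 6 - \frac{1}{-1 - \frac{565}{3} - \frac{1}{3 \cdot 565}} = 6 - \frac{1}{-1 - \frac{565}{3} - \frac{1}{1695}} = 6 - \frac{1}{- \frac{320921}{1695}} = 6 - - \frac{1695}{320921} = 6 + \frac{1695}{320921} = \frac{1927221}{320921} \approx 6.0053$)
$d - 133395 = \frac{1927221}{320921} - 133395 = - \frac{42807329574}{320921}$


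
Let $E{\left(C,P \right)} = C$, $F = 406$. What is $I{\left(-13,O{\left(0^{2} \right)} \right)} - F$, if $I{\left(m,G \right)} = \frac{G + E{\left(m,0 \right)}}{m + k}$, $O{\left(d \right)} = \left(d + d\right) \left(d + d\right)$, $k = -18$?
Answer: $- \frac{12573}{31} \approx -405.58$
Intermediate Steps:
$O{\left(d \right)} = 4 d^{2}$ ($O{\left(d \right)} = 2 d 2 d = 4 d^{2}$)
$I{\left(m,G \right)} = \frac{G + m}{-18 + m}$ ($I{\left(m,G \right)} = \frac{G + m}{m - 18} = \frac{G + m}{-18 + m}$)
$I{\left(-13,O{\left(0^{2} \right)} \right)} - F = \frac{4 \left(0^{2}\right)^{2} - 13}{-18 - 13} - 406 = \frac{4 \cdot 0^{2} - 13}{-31} - 406 = - \frac{4 \cdot 0 - 13}{31} - 406 = - \frac{0 - 13}{31} - 406 = \left(- \frac{1}{31}\right) \left(-13\right) - 406 = \frac{13}{31} - 406 = - \frac{12573}{31}$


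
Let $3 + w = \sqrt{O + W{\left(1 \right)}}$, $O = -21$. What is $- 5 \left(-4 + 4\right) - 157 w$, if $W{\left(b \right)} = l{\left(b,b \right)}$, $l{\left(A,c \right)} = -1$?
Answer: $471 - 157 i \sqrt{22} \approx 471.0 - 736.4 i$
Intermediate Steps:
$W{\left(b \right)} = -1$
$w = -3 + i \sqrt{22}$ ($w = -3 + \sqrt{-21 - 1} = -3 + \sqrt{-22} = -3 + i \sqrt{22} \approx -3.0 + 4.6904 i$)
$- 5 \left(-4 + 4\right) - 157 w = - 5 \left(-4 + 4\right) - 157 \left(-3 + i \sqrt{22}\right) = \left(-5\right) 0 + \left(471 - 157 i \sqrt{22}\right) = 0 + \left(471 - 157 i \sqrt{22}\right) = 471 - 157 i \sqrt{22}$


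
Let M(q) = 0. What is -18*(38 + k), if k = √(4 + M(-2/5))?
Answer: -720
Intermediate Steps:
k = 2 (k = √(4 + 0) = √4 = 2)
-18*(38 + k) = -18*(38 + 2) = -18*40 = -720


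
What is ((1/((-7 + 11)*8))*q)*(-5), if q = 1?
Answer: -5/32 ≈ -0.15625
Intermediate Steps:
((1/((-7 + 11)*8))*q)*(-5) = ((1/((-7 + 11)*8))*1)*(-5) = (((1/8)/4)*1)*(-5) = (((1/4)*(1/8))*1)*(-5) = ((1/32)*1)*(-5) = (1/32)*(-5) = -5/32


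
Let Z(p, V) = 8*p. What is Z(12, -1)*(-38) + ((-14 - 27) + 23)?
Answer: -3666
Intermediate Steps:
Z(12, -1)*(-38) + ((-14 - 27) + 23) = (8*12)*(-38) + ((-14 - 27) + 23) = 96*(-38) + (-41 + 23) = -3648 - 18 = -3666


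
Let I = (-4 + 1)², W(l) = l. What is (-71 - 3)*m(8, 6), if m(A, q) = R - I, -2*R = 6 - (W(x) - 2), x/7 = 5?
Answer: -333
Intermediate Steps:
x = 35 (x = 7*5 = 35)
I = 9 (I = (-3)² = 9)
R = 27/2 (R = -(6 - (35 - 2))/2 = -(6 - 1*33)/2 = -(6 - 33)/2 = -½*(-27) = 27/2 ≈ 13.500)
m(A, q) = 9/2 (m(A, q) = 27/2 - 1*9 = 27/2 - 9 = 9/2)
(-71 - 3)*m(8, 6) = (-71 - 3)*(9/2) = -74*9/2 = -333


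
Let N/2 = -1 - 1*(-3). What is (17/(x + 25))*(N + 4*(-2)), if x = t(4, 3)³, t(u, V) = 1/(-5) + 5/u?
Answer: -544000/209261 ≈ -2.5996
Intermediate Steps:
N = 4 (N = 2*(-1 - 1*(-3)) = 2*(-1 + 3) = 2*2 = 4)
t(u, V) = -⅕ + 5/u (t(u, V) = 1*(-⅕) + 5/u = -⅕ + 5/u)
x = 9261/8000 (x = ((⅕)*(25 - 1*4)/4)³ = ((⅕)*(¼)*(25 - 4))³ = ((⅕)*(¼)*21)³ = (21/20)³ = 9261/8000 ≈ 1.1576)
(17/(x + 25))*(N + 4*(-2)) = (17/(9261/8000 + 25))*(4 + 4*(-2)) = (17/(209261/8000))*(4 - 8) = (17*(8000/209261))*(-4) = (136000/209261)*(-4) = -544000/209261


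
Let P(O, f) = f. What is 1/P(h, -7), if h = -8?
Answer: -1/7 ≈ -0.14286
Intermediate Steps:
1/P(h, -7) = 1/(-7) = -1/7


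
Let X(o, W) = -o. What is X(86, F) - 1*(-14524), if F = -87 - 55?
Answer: 14438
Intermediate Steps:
F = -142
X(86, F) - 1*(-14524) = -1*86 - 1*(-14524) = -86 + 14524 = 14438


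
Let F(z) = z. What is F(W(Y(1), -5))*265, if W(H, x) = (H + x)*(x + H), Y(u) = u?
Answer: 4240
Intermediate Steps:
W(H, x) = (H + x)² (W(H, x) = (H + x)*(H + x) = (H + x)²)
F(W(Y(1), -5))*265 = (1 - 5)²*265 = (-4)²*265 = 16*265 = 4240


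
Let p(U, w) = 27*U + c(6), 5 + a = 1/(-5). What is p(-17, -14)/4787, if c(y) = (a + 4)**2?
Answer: -11439/119675 ≈ -0.095584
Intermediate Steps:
a = -26/5 (a = -5 + 1/(-5) = -5 - 1/5 = -26/5 ≈ -5.2000)
c(y) = 36/25 (c(y) = (-26/5 + 4)**2 = (-6/5)**2 = 36/25)
p(U, w) = 36/25 + 27*U (p(U, w) = 27*U + 36/25 = 36/25 + 27*U)
p(-17, -14)/4787 = (36/25 + 27*(-17))/4787 = (36/25 - 459)*(1/4787) = -11439/25*1/4787 = -11439/119675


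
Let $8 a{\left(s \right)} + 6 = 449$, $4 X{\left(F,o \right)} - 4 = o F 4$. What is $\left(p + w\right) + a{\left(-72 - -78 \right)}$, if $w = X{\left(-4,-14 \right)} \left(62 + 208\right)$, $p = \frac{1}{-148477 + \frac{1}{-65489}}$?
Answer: $\frac{600739226645545}{38894441016} \approx 15445.0$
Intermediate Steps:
$X{\left(F,o \right)} = 1 + F o$ ($X{\left(F,o \right)} = 1 + \frac{o F 4}{4} = 1 + \frac{F o 4}{4} = 1 + \frac{4 F o}{4} = 1 + F o$)
$a{\left(s \right)} = \frac{443}{8}$ ($a{\left(s \right)} = - \frac{3}{4} + \frac{1}{8} \cdot 449 = - \frac{3}{4} + \frac{449}{8} = \frac{443}{8}$)
$p = - \frac{65489}{9723610254}$ ($p = \frac{1}{-148477 - \frac{1}{65489}} = \frac{1}{- \frac{9723610254}{65489}} = - \frac{65489}{9723610254} \approx -6.735 \cdot 10^{-6}$)
$w = 15390$ ($w = \left(1 - -56\right) \left(62 + 208\right) = \left(1 + 56\right) 270 = 57 \cdot 270 = 15390$)
$\left(p + w\right) + a{\left(-72 - -78 \right)} = \left(- \frac{65489}{9723610254} + 15390\right) + \frac{443}{8} = \frac{149646361743571}{9723610254} + \frac{443}{8} = \frac{600739226645545}{38894441016}$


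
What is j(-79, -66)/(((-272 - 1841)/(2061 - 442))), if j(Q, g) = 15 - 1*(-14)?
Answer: -46951/2113 ≈ -22.220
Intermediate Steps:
j(Q, g) = 29 (j(Q, g) = 15 + 14 = 29)
j(-79, -66)/(((-272 - 1841)/(2061 - 442))) = 29/(((-272 - 1841)/(2061 - 442))) = 29/((-2113/1619)) = 29/((-2113*1/1619)) = 29/(-2113/1619) = 29*(-1619/2113) = -46951/2113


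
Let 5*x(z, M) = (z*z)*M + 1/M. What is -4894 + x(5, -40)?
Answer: -1018801/200 ≈ -5094.0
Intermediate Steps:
x(z, M) = 1/(5*M) + M*z²/5 (x(z, M) = ((z*z)*M + 1/M)/5 = (z²*M + 1/M)/5 = (M*z² + 1/M)/5 = (1/M + M*z²)/5 = 1/(5*M) + M*z²/5)
-4894 + x(5, -40) = -4894 + (⅕)*(1 + (-40)²*5²)/(-40) = -4894 + (⅕)*(-1/40)*(1 + 1600*25) = -4894 + (⅕)*(-1/40)*(1 + 40000) = -4894 + (⅕)*(-1/40)*40001 = -4894 - 40001/200 = -1018801/200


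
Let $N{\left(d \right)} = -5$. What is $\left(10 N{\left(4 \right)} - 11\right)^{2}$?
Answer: $3721$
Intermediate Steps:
$\left(10 N{\left(4 \right)} - 11\right)^{2} = \left(10 \left(-5\right) - 11\right)^{2} = \left(-50 - 11\right)^{2} = \left(-61\right)^{2} = 3721$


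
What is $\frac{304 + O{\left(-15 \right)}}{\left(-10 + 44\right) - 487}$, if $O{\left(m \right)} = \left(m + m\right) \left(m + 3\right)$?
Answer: $- \frac{664}{453} \approx -1.4658$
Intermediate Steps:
$O{\left(m \right)} = 2 m \left(3 + m\right)$
$\frac{304 + O{\left(-15 \right)}}{\left(-10 + 44\right) - 487} = \frac{304 + 2 \left(-15\right) \left(3 - 15\right)}{\left(-10 + 44\right) - 487} = \frac{304 + 2 \left(-15\right) \left(-12\right)}{34 - 487} = \frac{304 + 360}{-453} = 664 \left(- \frac{1}{453}\right) = - \frac{664}{453}$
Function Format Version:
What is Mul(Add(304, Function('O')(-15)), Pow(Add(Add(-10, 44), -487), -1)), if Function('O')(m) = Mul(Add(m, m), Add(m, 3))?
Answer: Rational(-664, 453) ≈ -1.4658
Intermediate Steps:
Function('O')(m) = Mul(2, m, Add(3, m)) (Function('O')(m) = Mul(Mul(2, m), Add(3, m)) = Mul(2, m, Add(3, m)))
Mul(Add(304, Function('O')(-15)), Pow(Add(Add(-10, 44), -487), -1)) = Mul(Add(304, Mul(2, -15, Add(3, -15))), Pow(Add(Add(-10, 44), -487), -1)) = Mul(Add(304, Mul(2, -15, -12)), Pow(Add(34, -487), -1)) = Mul(Add(304, 360), Pow(-453, -1)) = Mul(664, Rational(-1, 453)) = Rational(-664, 453)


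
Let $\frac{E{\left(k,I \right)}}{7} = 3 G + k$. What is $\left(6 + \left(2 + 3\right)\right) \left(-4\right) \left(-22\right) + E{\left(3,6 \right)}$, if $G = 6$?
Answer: $1115$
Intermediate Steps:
$E{\left(k,I \right)} = 126 + 7 k$ ($E{\left(k,I \right)} = 7 \left(3 \cdot 6 + k\right) = 7 \left(18 + k\right) = 126 + 7 k$)
$\left(6 + \left(2 + 3\right)\right) \left(-4\right) \left(-22\right) + E{\left(3,6 \right)} = \left(6 + \left(2 + 3\right)\right) \left(-4\right) \left(-22\right) + \left(126 + 7 \cdot 3\right) = \left(6 + 5\right) \left(-4\right) \left(-22\right) + \left(126 + 21\right) = 11 \left(-4\right) \left(-22\right) + 147 = \left(-44\right) \left(-22\right) + 147 = 968 + 147 = 1115$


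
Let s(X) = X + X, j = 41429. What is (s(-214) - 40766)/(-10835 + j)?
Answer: -20597/15297 ≈ -1.3465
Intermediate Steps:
s(X) = 2*X
(s(-214) - 40766)/(-10835 + j) = (2*(-214) - 40766)/(-10835 + 41429) = (-428 - 40766)/30594 = -41194*1/30594 = -20597/15297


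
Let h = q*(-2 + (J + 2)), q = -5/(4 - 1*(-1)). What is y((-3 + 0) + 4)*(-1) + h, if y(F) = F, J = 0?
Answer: -1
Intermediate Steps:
q = -1 (q = -5/(4 + 1) = -5/5 = -5*⅕ = -1)
h = 0 (h = -(-2 + (0 + 2)) = -(-2 + 2) = -1*0 = 0)
y((-3 + 0) + 4)*(-1) + h = ((-3 + 0) + 4)*(-1) + 0 = (-3 + 4)*(-1) + 0 = 1*(-1) + 0 = -1 + 0 = -1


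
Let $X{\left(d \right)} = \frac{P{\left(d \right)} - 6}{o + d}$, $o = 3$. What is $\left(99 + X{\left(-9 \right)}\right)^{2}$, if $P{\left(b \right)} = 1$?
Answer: $\frac{358801}{36} \approx 9966.7$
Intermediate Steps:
$X{\left(d \right)} = - \frac{5}{3 + d}$ ($X{\left(d \right)} = \frac{1 - 6}{3 + d} = - \frac{5}{3 + d}$)
$\left(99 + X{\left(-9 \right)}\right)^{2} = \left(99 - \frac{5}{3 - 9}\right)^{2} = \left(99 - \frac{5}{-6}\right)^{2} = \left(99 - - \frac{5}{6}\right)^{2} = \left(99 + \frac{5}{6}\right)^{2} = \left(\frac{599}{6}\right)^{2} = \frac{358801}{36}$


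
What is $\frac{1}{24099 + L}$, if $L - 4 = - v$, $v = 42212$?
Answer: $- \frac{1}{18109} \approx -5.5221 \cdot 10^{-5}$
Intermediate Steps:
$L = -42208$ ($L = 4 - 42212 = -42208$)
$\frac{1}{24099 + L} = \frac{1}{24099 - 42208} = \frac{1}{-18109} = - \frac{1}{18109}$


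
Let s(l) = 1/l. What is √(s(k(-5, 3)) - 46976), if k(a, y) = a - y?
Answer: I*√751618/4 ≈ 216.74*I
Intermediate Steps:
√(s(k(-5, 3)) - 46976) = √(1/(-5 - 1*3) - 46976) = √(1/(-5 - 3) - 46976) = √(1/(-8) - 46976) = √(-⅛ - 46976) = √(-375809/8) = I*√751618/4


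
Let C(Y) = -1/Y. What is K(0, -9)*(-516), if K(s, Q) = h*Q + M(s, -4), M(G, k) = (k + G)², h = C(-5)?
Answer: -36636/5 ≈ -7327.2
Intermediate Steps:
h = ⅕ (h = -1/(-5) = -1*(-⅕) = ⅕ ≈ 0.20000)
M(G, k) = (G + k)²
K(s, Q) = (-4 + s)² + Q/5 (K(s, Q) = Q/5 + (s - 4)² = Q/5 + (-4 + s)² = (-4 + s)² + Q/5)
K(0, -9)*(-516) = ((-4 + 0)² + (⅕)*(-9))*(-516) = ((-4)² - 9/5)*(-516) = (16 - 9/5)*(-516) = (71/5)*(-516) = -36636/5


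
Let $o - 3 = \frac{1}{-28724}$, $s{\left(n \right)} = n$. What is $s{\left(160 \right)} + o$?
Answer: $\frac{4682011}{28724} \approx 163.0$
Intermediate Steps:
$o = \frac{86171}{28724}$ ($o = 3 + \frac{1}{-28724} = 3 - \frac{1}{28724} = \frac{86171}{28724} \approx 3.0$)
$s{\left(160 \right)} + o = 160 + \frac{86171}{28724} = \frac{4682011}{28724}$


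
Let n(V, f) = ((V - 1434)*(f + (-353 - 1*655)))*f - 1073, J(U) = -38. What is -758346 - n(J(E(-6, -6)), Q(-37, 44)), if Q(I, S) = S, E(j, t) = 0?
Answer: -63193625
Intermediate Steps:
n(V, f) = -1073 + f*(-1434 + V)*(-1008 + f) (n(V, f) = ((-1434 + V)*(f + (-353 - 655)))*f - 1073 = ((-1434 + V)*(f - 1008))*f - 1073 = ((-1434 + V)*(-1008 + f))*f - 1073 = f*(-1434 + V)*(-1008 + f) - 1073 = -1073 + f*(-1434 + V)*(-1008 + f))
-758346 - n(J(E(-6, -6)), Q(-37, 44)) = -758346 - (-1073 - 1434*44² + 1445472*44 - 38*44² - 1008*(-38)*44) = -758346 - (-1073 - 1434*1936 + 63600768 - 38*1936 + 1685376) = -758346 - (-1073 - 2776224 + 63600768 - 73568 + 1685376) = -758346 - 1*62435279 = -758346 - 62435279 = -63193625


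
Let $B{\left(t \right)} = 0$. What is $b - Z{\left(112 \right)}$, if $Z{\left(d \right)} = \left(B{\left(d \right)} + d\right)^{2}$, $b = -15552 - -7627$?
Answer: $-20469$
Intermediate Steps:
$b = -7925$ ($b = -15552 + 7627 = -7925$)
$Z{\left(d \right)} = d^{2}$ ($Z{\left(d \right)} = \left(0 + d\right)^{2} = d^{2}$)
$b - Z{\left(112 \right)} = -7925 - 112^{2} = -7925 - 12544 = -20469$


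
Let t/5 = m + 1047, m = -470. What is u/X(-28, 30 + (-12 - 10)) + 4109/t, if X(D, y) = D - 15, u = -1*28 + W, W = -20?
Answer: 315167/124055 ≈ 2.5405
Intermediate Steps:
u = -48 (u = -1*28 - 20 = -28 - 20 = -48)
t = 2885 (t = 5*(-470 + 1047) = 5*577 = 2885)
X(D, y) = -15 + D
u/X(-28, 30 + (-12 - 10)) + 4109/t = -48/(-15 - 28) + 4109/2885 = -48/(-43) + 4109*(1/2885) = -48*(-1/43) + 4109/2885 = 48/43 + 4109/2885 = 315167/124055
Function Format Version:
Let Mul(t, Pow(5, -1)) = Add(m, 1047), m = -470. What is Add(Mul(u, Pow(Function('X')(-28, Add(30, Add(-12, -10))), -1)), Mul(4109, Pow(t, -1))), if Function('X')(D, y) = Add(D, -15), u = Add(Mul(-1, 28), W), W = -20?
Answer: Rational(315167, 124055) ≈ 2.5405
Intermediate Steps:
u = -48 (u = Add(Mul(-1, 28), -20) = Add(-28, -20) = -48)
t = 2885 (t = Mul(5, Add(-470, 1047)) = Mul(5, 577) = 2885)
Function('X')(D, y) = Add(-15, D)
Add(Mul(u, Pow(Function('X')(-28, Add(30, Add(-12, -10))), -1)), Mul(4109, Pow(t, -1))) = Add(Mul(-48, Pow(Add(-15, -28), -1)), Mul(4109, Pow(2885, -1))) = Add(Mul(-48, Pow(-43, -1)), Mul(4109, Rational(1, 2885))) = Add(Mul(-48, Rational(-1, 43)), Rational(4109, 2885)) = Add(Rational(48, 43), Rational(4109, 2885)) = Rational(315167, 124055)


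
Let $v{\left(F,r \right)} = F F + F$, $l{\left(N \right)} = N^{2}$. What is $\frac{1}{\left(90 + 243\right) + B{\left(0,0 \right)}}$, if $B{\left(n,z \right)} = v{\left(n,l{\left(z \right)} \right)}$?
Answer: $\frac{1}{333} \approx 0.003003$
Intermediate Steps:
$v{\left(F,r \right)} = F + F^{2}$ ($v{\left(F,r \right)} = F^{2} + F = F + F^{2}$)
$B{\left(n,z \right)} = n \left(1 + n\right)$
$\frac{1}{\left(90 + 243\right) + B{\left(0,0 \right)}} = \frac{1}{\left(90 + 243\right) + 0 \left(1 + 0\right)} = \frac{1}{333 + 0 \cdot 1} = \frac{1}{333 + 0} = \frac{1}{333}$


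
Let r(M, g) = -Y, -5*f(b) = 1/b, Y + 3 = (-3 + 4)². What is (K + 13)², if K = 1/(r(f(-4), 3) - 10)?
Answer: 10609/64 ≈ 165.77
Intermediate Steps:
Y = -2 (Y = -3 + (-3 + 4)² = -3 + 1² = -3 + 1 = -2)
f(b) = -1/(5*b)
r(M, g) = 2 (r(M, g) = -1*(-2) = 2)
K = -⅛ (K = 1/(2 - 10) = 1/(-8) = -⅛ ≈ -0.12500)
(K + 13)² = (-⅛ + 13)² = (103/8)² = 10609/64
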